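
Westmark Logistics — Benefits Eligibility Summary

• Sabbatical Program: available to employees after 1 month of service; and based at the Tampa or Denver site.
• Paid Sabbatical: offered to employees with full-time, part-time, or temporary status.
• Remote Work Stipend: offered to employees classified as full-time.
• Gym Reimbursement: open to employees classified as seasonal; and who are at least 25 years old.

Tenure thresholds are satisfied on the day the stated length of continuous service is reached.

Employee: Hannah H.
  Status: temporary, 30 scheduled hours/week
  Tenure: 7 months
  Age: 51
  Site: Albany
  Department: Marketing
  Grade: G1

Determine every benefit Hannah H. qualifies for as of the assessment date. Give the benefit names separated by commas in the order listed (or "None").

Paid Sabbatical

Sabbatical Program — service 7 months ≥ 1 month ✓; site Albany ✗ (not Tampa or Denver) → not eligible.
Paid Sabbatical — status temporary ✓ → eligible.
Remote Work Stipend — status temporary ✗ (requires full-time) → not eligible.
Gym Reimbursement — status temporary ✗ (requires seasonal) → not eligible.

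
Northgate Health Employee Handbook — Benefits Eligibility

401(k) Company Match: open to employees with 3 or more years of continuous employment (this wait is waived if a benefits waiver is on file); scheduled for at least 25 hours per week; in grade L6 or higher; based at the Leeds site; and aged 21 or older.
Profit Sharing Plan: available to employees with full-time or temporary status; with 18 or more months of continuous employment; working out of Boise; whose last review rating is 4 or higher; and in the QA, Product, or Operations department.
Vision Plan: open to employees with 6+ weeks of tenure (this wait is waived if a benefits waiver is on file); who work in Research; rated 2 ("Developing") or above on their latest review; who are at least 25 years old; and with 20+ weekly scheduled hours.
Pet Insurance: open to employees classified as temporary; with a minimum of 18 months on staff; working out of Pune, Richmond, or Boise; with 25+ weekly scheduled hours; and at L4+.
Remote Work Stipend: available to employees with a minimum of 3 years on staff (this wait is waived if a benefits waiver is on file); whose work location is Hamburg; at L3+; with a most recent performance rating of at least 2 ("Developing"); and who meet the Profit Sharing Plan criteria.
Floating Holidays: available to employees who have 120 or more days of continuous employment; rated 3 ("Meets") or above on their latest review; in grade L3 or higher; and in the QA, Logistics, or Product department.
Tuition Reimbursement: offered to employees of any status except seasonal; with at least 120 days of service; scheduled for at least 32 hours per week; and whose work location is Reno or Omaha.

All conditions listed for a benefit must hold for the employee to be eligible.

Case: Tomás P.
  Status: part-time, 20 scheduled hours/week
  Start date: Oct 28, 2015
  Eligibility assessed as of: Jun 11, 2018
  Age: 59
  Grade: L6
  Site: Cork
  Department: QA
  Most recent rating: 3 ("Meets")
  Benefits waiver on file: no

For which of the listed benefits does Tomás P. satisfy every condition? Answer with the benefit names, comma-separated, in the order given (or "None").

Service from Oct 28, 2015 to Jun 11, 2018: 957 days.
401(k) Company Match — no waiver, service 957 days < 3 years (≈1095 days) ✗ → not eligible.
Profit Sharing Plan — status part-time ✗ (requires full-time or temporary) → not eligible.
Vision Plan — no waiver, service 957 days ≥ 6 weeks (≈42 days) ✓; dept QA ✗ → not eligible.
Pet Insurance — status part-time ✗ (requires temporary) → not eligible.
Remote Work Stipend — no waiver, service 957 days < 3 years (≈1095 days) ✗ → not eligible.
Floating Holidays — service 957 days ≥ 120 days ✓; rating 3 ≥ 3 ✓; grade L6 ≥ L3 ✓; dept QA ✓ → eligible.
Tuition Reimbursement — status part-time ✓ (not excluded); service 957 days ≥ 120 days ✓; 20 hrs/wk < 32 ✗ → not eligible.

Floating Holidays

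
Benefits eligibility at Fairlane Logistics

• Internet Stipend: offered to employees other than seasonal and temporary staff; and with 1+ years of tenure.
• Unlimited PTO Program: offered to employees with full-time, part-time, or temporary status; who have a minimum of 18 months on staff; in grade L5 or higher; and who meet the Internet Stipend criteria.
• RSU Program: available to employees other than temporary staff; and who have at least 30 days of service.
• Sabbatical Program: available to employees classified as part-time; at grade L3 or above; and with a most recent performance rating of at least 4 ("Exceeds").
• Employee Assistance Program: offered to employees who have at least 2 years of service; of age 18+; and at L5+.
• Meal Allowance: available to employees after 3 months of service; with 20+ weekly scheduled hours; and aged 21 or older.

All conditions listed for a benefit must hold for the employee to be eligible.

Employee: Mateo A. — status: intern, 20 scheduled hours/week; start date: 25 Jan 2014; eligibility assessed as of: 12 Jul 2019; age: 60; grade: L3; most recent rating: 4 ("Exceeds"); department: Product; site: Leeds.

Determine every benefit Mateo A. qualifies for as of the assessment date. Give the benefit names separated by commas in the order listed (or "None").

Service from 25 Jan 2014 to 12 Jul 2019: 1994 days.
Internet Stipend — status intern ✓ (not excluded); service 1994 days ≥ 1 year (≈365 days) ✓ → eligible.
Unlimited PTO Program — status intern ✗ (requires full-time, part-time, or temporary) → not eligible.
RSU Program — status intern ✓ (not excluded); service 1994 days ≥ 30 days ✓ → eligible.
Sabbatical Program — status intern ✗ (requires part-time) → not eligible.
Employee Assistance Program — service 1994 days ≥ 2 years (≈730 days) ✓; age 60 ≥ 18 ✓; grade L3 < L5 ✗ → not eligible.
Meal Allowance — service 1994 days ≥ 3 months (≈90 days) ✓; 20 hrs/wk ≥ 20 ✓; age 60 ≥ 21 ✓ → eligible.

Internet Stipend, RSU Program, Meal Allowance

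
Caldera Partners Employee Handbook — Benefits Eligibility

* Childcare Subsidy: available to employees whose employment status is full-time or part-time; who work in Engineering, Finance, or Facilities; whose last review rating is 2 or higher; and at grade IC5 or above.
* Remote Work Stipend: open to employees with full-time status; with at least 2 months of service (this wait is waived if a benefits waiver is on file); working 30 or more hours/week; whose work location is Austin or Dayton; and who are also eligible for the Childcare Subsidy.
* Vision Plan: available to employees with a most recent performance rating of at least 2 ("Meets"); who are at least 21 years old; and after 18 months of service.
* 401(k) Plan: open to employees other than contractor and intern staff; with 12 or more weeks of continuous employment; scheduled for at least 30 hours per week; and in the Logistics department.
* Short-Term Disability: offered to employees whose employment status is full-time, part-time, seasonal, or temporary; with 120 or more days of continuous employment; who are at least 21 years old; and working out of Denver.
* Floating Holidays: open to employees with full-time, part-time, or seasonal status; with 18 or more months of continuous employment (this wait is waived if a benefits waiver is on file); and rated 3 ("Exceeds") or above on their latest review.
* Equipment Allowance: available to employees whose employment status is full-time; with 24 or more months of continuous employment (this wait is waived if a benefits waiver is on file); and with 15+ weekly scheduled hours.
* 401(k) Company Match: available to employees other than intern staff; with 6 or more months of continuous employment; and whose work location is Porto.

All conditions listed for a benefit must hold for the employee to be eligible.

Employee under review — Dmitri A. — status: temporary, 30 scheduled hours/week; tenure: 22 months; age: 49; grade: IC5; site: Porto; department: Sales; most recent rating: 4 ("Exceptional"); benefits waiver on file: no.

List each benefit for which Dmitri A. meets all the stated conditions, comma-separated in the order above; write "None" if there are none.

Vision Plan, 401(k) Company Match

Childcare Subsidy — status temporary ✗ (requires full-time or part-time) → not eligible.
Remote Work Stipend — status temporary ✗ (requires full-time) → not eligible.
Vision Plan — rating 4 ≥ 2 ✓; age 49 ≥ 21 ✓; service 22 months ≥ 18 months ✓ → eligible.
401(k) Plan — status temporary ✓ (not excluded); service 22 months ≥ 12 weeks (≈84 days) ✓; 30 hrs/wk ≥ 30 ✓; dept Sales ✗ → not eligible.
Short-Term Disability — status temporary ✓; service 22 months ≥ 120 days ✓; age 49 ≥ 21 ✓; site Porto ✗ (not Denver) → not eligible.
Floating Holidays — status temporary ✗ (requires full-time, part-time, or seasonal) → not eligible.
Equipment Allowance — status temporary ✗ (requires full-time) → not eligible.
401(k) Company Match — status temporary ✓ (not excluded); service 22 months ≥ 6 months ✓; site Porto ✓ → eligible.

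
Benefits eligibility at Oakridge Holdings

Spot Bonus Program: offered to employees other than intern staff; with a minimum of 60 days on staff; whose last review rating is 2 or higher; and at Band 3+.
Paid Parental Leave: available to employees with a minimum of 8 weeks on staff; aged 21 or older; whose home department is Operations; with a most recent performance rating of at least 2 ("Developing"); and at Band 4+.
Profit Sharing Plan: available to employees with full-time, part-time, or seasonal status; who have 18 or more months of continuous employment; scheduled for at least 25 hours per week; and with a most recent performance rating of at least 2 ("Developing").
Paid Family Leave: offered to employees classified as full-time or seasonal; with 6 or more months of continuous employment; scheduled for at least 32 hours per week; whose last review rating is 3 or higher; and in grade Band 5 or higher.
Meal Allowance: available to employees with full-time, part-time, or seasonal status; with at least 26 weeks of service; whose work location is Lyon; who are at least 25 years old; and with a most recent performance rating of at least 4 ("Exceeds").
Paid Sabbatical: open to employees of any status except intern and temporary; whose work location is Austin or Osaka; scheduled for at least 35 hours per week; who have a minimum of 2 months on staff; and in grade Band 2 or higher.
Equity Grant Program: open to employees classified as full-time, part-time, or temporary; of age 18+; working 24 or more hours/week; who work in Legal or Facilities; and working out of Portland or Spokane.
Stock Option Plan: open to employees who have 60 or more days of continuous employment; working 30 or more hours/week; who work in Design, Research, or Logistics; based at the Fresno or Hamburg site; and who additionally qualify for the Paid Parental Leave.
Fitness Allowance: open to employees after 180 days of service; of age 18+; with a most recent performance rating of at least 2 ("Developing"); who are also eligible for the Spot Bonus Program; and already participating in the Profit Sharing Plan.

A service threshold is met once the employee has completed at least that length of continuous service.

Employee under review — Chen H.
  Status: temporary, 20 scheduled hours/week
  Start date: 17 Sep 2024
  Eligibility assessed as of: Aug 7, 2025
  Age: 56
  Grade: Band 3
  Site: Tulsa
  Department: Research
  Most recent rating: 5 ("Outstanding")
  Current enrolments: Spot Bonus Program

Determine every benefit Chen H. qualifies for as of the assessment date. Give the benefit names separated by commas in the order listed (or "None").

Spot Bonus Program

Service from 17 Sep 2024 to Aug 7, 2025: 324 days.
Spot Bonus Program — status temporary ✓ (not excluded); service 324 days ≥ 60 days ✓; rating 5 ≥ 2 ✓; grade Band 3 ≥ Band 3 ✓ → eligible.
Paid Parental Leave — service 324 days ≥ 8 weeks (≈56 days) ✓; age 56 ≥ 21 ✓; dept Research ✗ → not eligible.
Profit Sharing Plan — status temporary ✗ (requires full-time, part-time, or seasonal) → not eligible.
Paid Family Leave — status temporary ✗ (requires full-time or seasonal) → not eligible.
Meal Allowance — status temporary ✗ (requires full-time, part-time, or seasonal) → not eligible.
Paid Sabbatical — status temporary ✗ (excluded) → not eligible.
Equity Grant Program — status temporary ✓; age 56 ≥ 18 ✓; 20 hrs/wk < 24 ✗ → not eligible.
Stock Option Plan — service 324 days ≥ 60 days ✓; 20 hrs/wk < 30 ✗ → not eligible.
Fitness Allowance — service 324 days ≥ 180 days ✓; age 56 ≥ 18 ✓; rating 5 ≥ 2 ✓; eligible for Spot Bonus Program ✓; not enrolled in Profit Sharing Plan ✗ → not eligible.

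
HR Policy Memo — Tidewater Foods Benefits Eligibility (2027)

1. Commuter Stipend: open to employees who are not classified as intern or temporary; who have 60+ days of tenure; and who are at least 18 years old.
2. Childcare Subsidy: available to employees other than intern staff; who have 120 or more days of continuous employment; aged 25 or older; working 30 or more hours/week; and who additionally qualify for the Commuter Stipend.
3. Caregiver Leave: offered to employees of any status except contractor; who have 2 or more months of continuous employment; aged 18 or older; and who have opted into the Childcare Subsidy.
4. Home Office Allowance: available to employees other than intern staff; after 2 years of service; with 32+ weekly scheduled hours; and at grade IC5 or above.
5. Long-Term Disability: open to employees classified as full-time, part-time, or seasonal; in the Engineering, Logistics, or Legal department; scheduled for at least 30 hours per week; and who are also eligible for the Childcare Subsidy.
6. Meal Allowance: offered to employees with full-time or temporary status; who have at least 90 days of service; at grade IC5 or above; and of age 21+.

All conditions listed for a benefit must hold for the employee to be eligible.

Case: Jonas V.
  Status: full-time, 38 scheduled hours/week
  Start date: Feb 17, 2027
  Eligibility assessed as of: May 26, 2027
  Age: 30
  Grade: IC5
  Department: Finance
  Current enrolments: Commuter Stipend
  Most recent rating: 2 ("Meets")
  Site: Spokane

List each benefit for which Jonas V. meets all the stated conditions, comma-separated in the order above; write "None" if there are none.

Commuter Stipend, Meal Allowance

Service from Feb 17, 2027 to May 26, 2027: 98 days.
Commuter Stipend — status full-time ✓ (not excluded); service 98 days ≥ 60 days ✓; age 30 ≥ 18 ✓ → eligible.
Childcare Subsidy — status full-time ✓ (not excluded); service 98 days < 120 days ✗ → not eligible.
Caregiver Leave — status full-time ✓ (not excluded); service 98 days ≥ 2 months (≈60 days) ✓; age 30 ≥ 18 ✓; not enrolled in Childcare Subsidy ✗ → not eligible.
Home Office Allowance — status full-time ✓ (not excluded); service 98 days < 2 years (≈730 days) ✗ → not eligible.
Long-Term Disability — status full-time ✓; dept Finance ✗ → not eligible.
Meal Allowance — status full-time ✓; service 98 days ≥ 90 days ✓; grade IC5 ≥ IC5 ✓; age 30 ≥ 21 ✓ → eligible.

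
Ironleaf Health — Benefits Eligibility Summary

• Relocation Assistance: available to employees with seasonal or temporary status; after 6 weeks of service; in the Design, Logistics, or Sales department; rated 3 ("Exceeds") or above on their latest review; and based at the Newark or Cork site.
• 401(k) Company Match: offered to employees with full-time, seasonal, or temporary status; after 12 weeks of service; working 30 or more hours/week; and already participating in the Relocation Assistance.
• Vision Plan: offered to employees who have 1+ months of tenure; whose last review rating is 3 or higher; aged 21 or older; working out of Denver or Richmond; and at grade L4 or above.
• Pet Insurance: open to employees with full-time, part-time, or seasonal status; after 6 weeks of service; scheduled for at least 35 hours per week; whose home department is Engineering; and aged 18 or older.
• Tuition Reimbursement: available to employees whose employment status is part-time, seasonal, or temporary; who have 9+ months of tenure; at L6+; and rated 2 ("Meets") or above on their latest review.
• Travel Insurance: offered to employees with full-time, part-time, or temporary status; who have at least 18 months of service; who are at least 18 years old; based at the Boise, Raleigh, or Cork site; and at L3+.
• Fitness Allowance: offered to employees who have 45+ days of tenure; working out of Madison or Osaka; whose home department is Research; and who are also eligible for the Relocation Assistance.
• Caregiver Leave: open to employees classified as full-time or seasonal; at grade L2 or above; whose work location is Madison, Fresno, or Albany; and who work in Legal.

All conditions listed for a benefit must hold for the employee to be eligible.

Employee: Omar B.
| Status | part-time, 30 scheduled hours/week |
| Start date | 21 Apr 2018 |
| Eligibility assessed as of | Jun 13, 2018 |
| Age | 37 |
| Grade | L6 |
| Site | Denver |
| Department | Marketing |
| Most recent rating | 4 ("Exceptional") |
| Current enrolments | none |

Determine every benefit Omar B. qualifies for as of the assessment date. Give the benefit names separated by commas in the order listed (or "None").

Service from 21 Apr 2018 to Jun 13, 2018: 53 days.
Relocation Assistance — status part-time ✗ (requires seasonal or temporary) → not eligible.
401(k) Company Match — status part-time ✗ (requires full-time, seasonal, or temporary) → not eligible.
Vision Plan — service 53 days ≥ 1 month (≈30 days) ✓; rating 4 ≥ 3 ✓; age 37 ≥ 21 ✓; site Denver ✓; grade L6 ≥ L4 ✓ → eligible.
Pet Insurance — status part-time ✓; service 53 days ≥ 6 weeks (≈42 days) ✓; 30 hrs/wk < 35 ✗ → not eligible.
Tuition Reimbursement — status part-time ✓; service 53 days < 9 months (≈270 days) ✗ → not eligible.
Travel Insurance — status part-time ✓; service 53 days < 18 months (≈540 days) ✗ → not eligible.
Fitness Allowance — service 53 days ≥ 45 days ✓; site Denver ✗ (not Madison or Osaka) → not eligible.
Caregiver Leave — status part-time ✗ (requires full-time or seasonal) → not eligible.

Vision Plan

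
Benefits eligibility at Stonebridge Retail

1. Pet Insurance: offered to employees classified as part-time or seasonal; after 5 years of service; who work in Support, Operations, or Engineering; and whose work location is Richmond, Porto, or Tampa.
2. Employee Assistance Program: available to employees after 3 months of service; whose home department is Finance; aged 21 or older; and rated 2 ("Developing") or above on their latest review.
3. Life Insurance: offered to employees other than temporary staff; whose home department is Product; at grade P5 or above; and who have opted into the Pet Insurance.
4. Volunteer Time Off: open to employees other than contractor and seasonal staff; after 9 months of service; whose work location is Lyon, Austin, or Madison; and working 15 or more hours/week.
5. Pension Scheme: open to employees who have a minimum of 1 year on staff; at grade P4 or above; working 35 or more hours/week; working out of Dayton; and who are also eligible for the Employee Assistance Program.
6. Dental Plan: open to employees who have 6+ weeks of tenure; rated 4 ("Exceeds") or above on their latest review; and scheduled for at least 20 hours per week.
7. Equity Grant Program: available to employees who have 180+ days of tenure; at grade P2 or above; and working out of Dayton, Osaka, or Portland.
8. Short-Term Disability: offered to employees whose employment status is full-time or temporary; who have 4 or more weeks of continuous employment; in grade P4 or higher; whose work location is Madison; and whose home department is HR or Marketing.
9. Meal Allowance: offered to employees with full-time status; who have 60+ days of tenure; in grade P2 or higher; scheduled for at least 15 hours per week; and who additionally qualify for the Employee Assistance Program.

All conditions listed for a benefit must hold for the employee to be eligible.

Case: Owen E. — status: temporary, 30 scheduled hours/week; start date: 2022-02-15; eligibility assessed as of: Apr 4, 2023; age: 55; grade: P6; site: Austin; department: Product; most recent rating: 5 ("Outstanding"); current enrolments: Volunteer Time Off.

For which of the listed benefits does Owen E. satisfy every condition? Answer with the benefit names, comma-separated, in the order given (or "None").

Service from 2022-02-15 to Apr 4, 2023: 413 days.
Pet Insurance — status temporary ✗ (requires part-time or seasonal) → not eligible.
Employee Assistance Program — service 413 days ≥ 3 months (≈90 days) ✓; dept Product ✗ → not eligible.
Life Insurance — status temporary ✗ (excluded) → not eligible.
Volunteer Time Off — status temporary ✓ (not excluded); service 413 days ≥ 9 months (≈270 days) ✓; site Austin ✓; 30 hrs/wk ≥ 15 ✓ → eligible.
Pension Scheme — service 413 days ≥ 1 year (≈365 days) ✓; grade P6 ≥ P4 ✓; 30 hrs/wk < 35 ✗ → not eligible.
Dental Plan — service 413 days ≥ 6 weeks (≈42 days) ✓; rating 5 ≥ 4 ✓; 30 hrs/wk ≥ 20 ✓ → eligible.
Equity Grant Program — service 413 days ≥ 180 days ✓; grade P6 ≥ P2 ✓; site Austin ✗ (not Dayton, Osaka, or Portland) → not eligible.
Short-Term Disability — status temporary ✓; service 413 days ≥ 4 weeks (≈28 days) ✓; grade P6 ≥ P4 ✓; site Austin ✗ (not Madison) → not eligible.
Meal Allowance — status temporary ✗ (requires full-time) → not eligible.

Volunteer Time Off, Dental Plan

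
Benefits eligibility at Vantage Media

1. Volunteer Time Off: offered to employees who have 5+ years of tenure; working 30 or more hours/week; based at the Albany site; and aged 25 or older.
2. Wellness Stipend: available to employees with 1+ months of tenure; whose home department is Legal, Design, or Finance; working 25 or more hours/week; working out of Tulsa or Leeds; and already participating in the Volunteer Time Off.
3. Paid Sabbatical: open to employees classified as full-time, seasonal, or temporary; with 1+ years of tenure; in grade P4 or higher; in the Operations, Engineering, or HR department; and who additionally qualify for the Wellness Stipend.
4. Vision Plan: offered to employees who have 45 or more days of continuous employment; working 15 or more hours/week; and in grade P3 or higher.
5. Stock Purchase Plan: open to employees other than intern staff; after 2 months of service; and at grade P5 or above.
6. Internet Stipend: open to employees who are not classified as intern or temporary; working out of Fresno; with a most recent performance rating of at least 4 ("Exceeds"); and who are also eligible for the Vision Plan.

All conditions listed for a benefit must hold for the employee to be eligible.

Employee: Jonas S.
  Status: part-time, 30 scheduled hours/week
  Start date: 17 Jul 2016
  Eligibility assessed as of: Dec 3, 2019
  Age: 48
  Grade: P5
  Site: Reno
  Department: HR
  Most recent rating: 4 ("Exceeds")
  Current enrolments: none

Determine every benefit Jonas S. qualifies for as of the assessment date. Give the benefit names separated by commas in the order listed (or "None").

Vision Plan, Stock Purchase Plan

Service from 17 Jul 2016 to Dec 3, 2019: 1234 days.
Volunteer Time Off — service 1234 days < 5 years (≈1825 days) ✗ → not eligible.
Wellness Stipend — service 1234 days ≥ 1 month (≈30 days) ✓; dept HR ✗ → not eligible.
Paid Sabbatical — status part-time ✗ (requires full-time, seasonal, or temporary) → not eligible.
Vision Plan — service 1234 days ≥ 45 days ✓; 30 hrs/wk ≥ 15 ✓; grade P5 ≥ P3 ✓ → eligible.
Stock Purchase Plan — status part-time ✓ (not excluded); service 1234 days ≥ 2 months (≈60 days) ✓; grade P5 ≥ P5 ✓ → eligible.
Internet Stipend — status part-time ✓ (not excluded); site Reno ✗ (not Fresno) → not eligible.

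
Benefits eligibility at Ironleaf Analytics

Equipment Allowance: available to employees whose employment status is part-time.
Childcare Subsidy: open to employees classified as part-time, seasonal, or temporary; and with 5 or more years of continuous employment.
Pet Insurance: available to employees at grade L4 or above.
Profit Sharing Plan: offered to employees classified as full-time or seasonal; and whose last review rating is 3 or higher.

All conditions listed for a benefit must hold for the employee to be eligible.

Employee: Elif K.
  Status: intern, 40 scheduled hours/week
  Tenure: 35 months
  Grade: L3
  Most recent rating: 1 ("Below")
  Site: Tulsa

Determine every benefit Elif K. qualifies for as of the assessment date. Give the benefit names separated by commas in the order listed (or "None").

Equipment Allowance — status intern ✗ (requires part-time) → not eligible.
Childcare Subsidy — status intern ✗ (requires part-time, seasonal, or temporary) → not eligible.
Pet Insurance — grade L3 < L4 ✗ → not eligible.
Profit Sharing Plan — status intern ✗ (requires full-time or seasonal) → not eligible.

None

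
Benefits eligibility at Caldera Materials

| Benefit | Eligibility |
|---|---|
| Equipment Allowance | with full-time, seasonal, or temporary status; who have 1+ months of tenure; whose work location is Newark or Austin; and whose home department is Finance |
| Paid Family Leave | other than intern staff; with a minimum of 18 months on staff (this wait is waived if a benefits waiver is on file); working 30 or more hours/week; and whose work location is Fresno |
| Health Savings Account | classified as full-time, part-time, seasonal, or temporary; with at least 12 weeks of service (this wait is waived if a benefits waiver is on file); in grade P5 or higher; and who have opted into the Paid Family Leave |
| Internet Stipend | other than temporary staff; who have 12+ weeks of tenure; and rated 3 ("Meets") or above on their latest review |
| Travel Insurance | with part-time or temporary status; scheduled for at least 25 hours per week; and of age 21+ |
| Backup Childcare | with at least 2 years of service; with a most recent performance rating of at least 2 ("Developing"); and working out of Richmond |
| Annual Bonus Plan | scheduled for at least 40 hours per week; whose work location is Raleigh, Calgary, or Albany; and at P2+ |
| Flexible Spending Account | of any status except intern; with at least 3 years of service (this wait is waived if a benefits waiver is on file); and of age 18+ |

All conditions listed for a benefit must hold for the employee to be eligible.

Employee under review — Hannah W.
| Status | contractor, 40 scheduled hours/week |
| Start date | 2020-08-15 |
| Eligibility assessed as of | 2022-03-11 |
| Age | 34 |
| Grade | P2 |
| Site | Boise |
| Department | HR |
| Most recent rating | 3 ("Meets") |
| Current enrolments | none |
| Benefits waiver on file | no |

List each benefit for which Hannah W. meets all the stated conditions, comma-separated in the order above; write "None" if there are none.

Internet Stipend

Service from 2020-08-15 to 2022-03-11: 573 days.
Equipment Allowance — status contractor ✗ (requires full-time, seasonal, or temporary) → not eligible.
Paid Family Leave — status contractor ✓ (not excluded); no waiver, service 573 days ≥ 18 months (≈540 days) ✓; 40 hrs/wk ≥ 30 ✓; site Boise ✗ (not Fresno) → not eligible.
Health Savings Account — status contractor ✗ (requires full-time, part-time, seasonal, or temporary) → not eligible.
Internet Stipend — status contractor ✓ (not excluded); service 573 days ≥ 12 weeks (≈84 days) ✓; rating 3 ≥ 3 ✓ → eligible.
Travel Insurance — status contractor ✗ (requires part-time or temporary) → not eligible.
Backup Childcare — service 573 days < 2 years (≈730 days) ✗ → not eligible.
Annual Bonus Plan — 40 hrs/wk ≥ 40 ✓; site Boise ✗ (not Raleigh, Calgary, or Albany) → not eligible.
Flexible Spending Account — status contractor ✓ (not excluded); no waiver, service 573 days < 3 years (≈1095 days) ✗ → not eligible.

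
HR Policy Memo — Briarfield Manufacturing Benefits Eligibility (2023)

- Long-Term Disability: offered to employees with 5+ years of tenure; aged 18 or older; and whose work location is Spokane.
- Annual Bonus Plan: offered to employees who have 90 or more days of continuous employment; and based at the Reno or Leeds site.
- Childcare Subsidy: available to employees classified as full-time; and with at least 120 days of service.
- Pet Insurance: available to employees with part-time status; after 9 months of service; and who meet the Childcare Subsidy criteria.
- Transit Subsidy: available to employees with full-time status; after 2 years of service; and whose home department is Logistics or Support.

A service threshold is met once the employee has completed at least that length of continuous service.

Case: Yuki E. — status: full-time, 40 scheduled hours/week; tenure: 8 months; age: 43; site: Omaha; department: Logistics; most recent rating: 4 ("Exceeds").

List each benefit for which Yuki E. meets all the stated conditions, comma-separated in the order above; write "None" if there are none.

Long-Term Disability — service 8 months < 5 years (≈1825 days) ✗ → not eligible.
Annual Bonus Plan — service 8 months ≥ 90 days ✓; site Omaha ✗ (not Reno or Leeds) → not eligible.
Childcare Subsidy — status full-time ✓; service 8 months ≥ 120 days ✓ → eligible.
Pet Insurance — status full-time ✗ (requires part-time) → not eligible.
Transit Subsidy — status full-time ✓; service 8 months < 2 years (≈730 days) ✗ → not eligible.

Childcare Subsidy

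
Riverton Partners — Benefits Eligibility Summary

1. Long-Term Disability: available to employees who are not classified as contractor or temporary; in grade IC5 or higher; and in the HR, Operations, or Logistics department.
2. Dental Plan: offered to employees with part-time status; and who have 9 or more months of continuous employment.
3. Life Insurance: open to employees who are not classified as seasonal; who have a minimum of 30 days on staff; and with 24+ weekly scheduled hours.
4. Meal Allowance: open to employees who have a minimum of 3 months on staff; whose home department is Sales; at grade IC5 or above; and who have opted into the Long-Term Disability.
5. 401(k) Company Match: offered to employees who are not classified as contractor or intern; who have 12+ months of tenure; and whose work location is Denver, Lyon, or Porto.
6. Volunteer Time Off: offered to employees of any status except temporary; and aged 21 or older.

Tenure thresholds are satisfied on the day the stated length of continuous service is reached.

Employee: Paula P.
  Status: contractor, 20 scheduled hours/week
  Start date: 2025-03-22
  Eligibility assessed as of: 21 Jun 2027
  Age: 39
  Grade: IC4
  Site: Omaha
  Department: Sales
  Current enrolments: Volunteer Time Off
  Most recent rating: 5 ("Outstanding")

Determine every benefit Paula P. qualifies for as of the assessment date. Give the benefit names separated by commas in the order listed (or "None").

Volunteer Time Off

Service from 2025-03-22 to 21 Jun 2027: 821 days.
Long-Term Disability — status contractor ✗ (excluded) → not eligible.
Dental Plan — status contractor ✗ (requires part-time) → not eligible.
Life Insurance — status contractor ✓ (not excluded); service 821 days ≥ 30 days ✓; 20 hrs/wk < 24 ✗ → not eligible.
Meal Allowance — service 821 days ≥ 3 months (≈90 days) ✓; dept Sales ✓; grade IC4 < IC5 ✗ → not eligible.
401(k) Company Match — status contractor ✗ (excluded) → not eligible.
Volunteer Time Off — status contractor ✓ (not excluded); age 39 ≥ 21 ✓ → eligible.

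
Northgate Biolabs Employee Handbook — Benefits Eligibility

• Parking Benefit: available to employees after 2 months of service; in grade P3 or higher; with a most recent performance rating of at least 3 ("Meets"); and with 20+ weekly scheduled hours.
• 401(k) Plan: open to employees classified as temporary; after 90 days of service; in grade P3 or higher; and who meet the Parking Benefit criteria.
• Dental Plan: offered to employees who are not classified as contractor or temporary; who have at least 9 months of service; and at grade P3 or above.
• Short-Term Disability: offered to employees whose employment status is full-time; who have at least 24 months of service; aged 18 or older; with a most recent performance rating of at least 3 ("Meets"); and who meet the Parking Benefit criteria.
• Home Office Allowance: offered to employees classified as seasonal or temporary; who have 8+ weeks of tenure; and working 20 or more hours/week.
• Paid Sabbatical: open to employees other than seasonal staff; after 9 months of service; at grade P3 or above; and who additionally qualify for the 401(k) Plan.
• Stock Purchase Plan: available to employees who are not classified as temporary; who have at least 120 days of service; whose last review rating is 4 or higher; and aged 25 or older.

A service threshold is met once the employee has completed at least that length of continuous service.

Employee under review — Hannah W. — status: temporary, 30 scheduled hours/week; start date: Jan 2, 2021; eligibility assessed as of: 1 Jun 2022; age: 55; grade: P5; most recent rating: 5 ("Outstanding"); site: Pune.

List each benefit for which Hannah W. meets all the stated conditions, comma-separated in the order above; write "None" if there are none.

Parking Benefit, 401(k) Plan, Home Office Allowance, Paid Sabbatical

Service from Jan 2, 2021 to 1 Jun 2022: 515 days.
Parking Benefit — service 515 days ≥ 2 months (≈60 days) ✓; grade P5 ≥ P3 ✓; rating 5 ≥ 3 ✓; 30 hrs/wk ≥ 20 ✓ → eligible.
401(k) Plan — status temporary ✓; service 515 days ≥ 90 days ✓; grade P5 ≥ P3 ✓; eligible for Parking Benefit ✓ → eligible.
Dental Plan — status temporary ✗ (excluded) → not eligible.
Short-Term Disability — status temporary ✗ (requires full-time) → not eligible.
Home Office Allowance — status temporary ✓; service 515 days ≥ 8 weeks (≈56 days) ✓; 30 hrs/wk ≥ 20 ✓ → eligible.
Paid Sabbatical — status temporary ✓ (not excluded); service 515 days ≥ 9 months (≈270 days) ✓; grade P5 ≥ P3 ✓; eligible for 401(k) Plan ✓ → eligible.
Stock Purchase Plan — status temporary ✗ (excluded) → not eligible.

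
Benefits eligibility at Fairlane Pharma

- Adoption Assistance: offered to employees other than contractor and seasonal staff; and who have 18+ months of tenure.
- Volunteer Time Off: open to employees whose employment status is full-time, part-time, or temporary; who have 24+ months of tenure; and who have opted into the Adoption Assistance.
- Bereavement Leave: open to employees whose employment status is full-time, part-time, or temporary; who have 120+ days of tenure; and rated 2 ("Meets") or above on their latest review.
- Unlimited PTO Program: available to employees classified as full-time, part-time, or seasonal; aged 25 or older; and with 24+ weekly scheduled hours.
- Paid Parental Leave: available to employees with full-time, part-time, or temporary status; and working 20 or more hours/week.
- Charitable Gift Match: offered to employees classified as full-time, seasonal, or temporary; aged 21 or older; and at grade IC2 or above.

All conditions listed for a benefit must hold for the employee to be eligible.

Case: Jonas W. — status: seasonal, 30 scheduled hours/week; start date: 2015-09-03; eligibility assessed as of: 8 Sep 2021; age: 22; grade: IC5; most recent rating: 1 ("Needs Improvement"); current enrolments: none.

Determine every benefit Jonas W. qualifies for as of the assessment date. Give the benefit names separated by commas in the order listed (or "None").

Charitable Gift Match

Service from 2015-09-03 to 8 Sep 2021: 2197 days.
Adoption Assistance — status seasonal ✗ (excluded) → not eligible.
Volunteer Time Off — status seasonal ✗ (requires full-time, part-time, or temporary) → not eligible.
Bereavement Leave — status seasonal ✗ (requires full-time, part-time, or temporary) → not eligible.
Unlimited PTO Program — status seasonal ✓; age 22 < 25 ✗ → not eligible.
Paid Parental Leave — status seasonal ✗ (requires full-time, part-time, or temporary) → not eligible.
Charitable Gift Match — status seasonal ✓; age 22 ≥ 21 ✓; grade IC5 ≥ IC2 ✓ → eligible.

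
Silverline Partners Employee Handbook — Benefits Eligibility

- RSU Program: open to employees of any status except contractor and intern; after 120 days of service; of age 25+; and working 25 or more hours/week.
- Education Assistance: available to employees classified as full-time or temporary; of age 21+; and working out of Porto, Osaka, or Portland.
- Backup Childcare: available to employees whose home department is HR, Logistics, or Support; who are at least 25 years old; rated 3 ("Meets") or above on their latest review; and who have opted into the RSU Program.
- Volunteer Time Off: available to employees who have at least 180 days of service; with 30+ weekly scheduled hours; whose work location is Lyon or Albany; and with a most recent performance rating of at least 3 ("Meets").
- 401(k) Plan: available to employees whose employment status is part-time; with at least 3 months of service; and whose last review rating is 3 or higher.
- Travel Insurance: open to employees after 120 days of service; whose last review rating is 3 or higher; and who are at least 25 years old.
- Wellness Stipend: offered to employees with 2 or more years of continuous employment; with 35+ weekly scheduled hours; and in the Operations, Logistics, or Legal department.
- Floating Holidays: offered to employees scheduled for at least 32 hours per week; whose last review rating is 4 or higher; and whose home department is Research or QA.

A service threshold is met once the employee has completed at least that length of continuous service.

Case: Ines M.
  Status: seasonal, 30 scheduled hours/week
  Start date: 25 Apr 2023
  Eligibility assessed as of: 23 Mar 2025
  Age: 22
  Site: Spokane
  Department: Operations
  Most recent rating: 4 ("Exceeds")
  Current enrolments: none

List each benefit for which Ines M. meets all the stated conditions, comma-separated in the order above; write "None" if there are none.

Service from 25 Apr 2023 to 23 Mar 2025: 698 days.
RSU Program — status seasonal ✓ (not excluded); service 698 days ≥ 120 days ✓; age 22 < 25 ✗ → not eligible.
Education Assistance — status seasonal ✗ (requires full-time or temporary) → not eligible.
Backup Childcare — dept Operations ✗ → not eligible.
Volunteer Time Off — service 698 days ≥ 180 days ✓; 30 hrs/wk ≥ 30 ✓; site Spokane ✗ (not Lyon or Albany) → not eligible.
401(k) Plan — status seasonal ✗ (requires part-time) → not eligible.
Travel Insurance — service 698 days ≥ 120 days ✓; rating 4 ≥ 3 ✓; age 22 < 25 ✗ → not eligible.
Wellness Stipend — service 698 days < 2 years (≈730 days) ✗ → not eligible.
Floating Holidays — 30 hrs/wk < 32 ✗ → not eligible.

None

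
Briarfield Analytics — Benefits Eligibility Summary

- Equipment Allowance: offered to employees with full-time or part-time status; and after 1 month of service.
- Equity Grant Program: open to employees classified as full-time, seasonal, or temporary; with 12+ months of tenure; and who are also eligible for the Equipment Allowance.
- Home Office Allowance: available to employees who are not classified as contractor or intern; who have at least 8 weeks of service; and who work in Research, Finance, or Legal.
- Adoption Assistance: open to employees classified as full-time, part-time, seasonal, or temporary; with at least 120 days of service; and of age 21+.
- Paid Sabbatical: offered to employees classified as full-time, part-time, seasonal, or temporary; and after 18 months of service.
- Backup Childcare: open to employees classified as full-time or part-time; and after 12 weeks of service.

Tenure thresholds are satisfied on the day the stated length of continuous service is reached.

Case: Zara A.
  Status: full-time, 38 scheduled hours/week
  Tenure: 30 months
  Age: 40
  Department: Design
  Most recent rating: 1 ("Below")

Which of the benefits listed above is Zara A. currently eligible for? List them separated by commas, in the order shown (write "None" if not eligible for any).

Equipment Allowance — status full-time ✓; service 30 months ≥ 1 month ✓ → eligible.
Equity Grant Program — status full-time ✓; service 30 months ≥ 12 months ✓; eligible for Equipment Allowance ✓ → eligible.
Home Office Allowance — status full-time ✓ (not excluded); service 30 months ≥ 8 weeks (≈56 days) ✓; dept Design ✗ → not eligible.
Adoption Assistance — status full-time ✓; service 30 months ≥ 120 days ✓; age 40 ≥ 21 ✓ → eligible.
Paid Sabbatical — status full-time ✓; service 30 months ≥ 18 months ✓ → eligible.
Backup Childcare — status full-time ✓; service 30 months ≥ 12 weeks (≈84 days) ✓ → eligible.

Equipment Allowance, Equity Grant Program, Adoption Assistance, Paid Sabbatical, Backup Childcare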